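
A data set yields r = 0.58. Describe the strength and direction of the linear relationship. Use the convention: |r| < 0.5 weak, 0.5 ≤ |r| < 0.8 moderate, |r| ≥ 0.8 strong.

moderate positive

r = 0.58 > 0 so the relationship is positive.
|r| = 0.58, which falls in the moderate range.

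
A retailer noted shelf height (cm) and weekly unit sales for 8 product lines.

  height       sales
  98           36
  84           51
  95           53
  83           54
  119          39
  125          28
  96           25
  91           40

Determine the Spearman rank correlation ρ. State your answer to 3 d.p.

-0.762

Rank height: 6, 2, 4, 1, 7, 8, 5, 3
Rank sales: 3, 6, 7, 8, 4, 2, 1, 5
d = rank(height) − rank(sales): 3, -4, -3, -7, 3, 6, 4, -2; Σd² = 148
ρ = 1 − 6Σd² / [n(n²−1)] = 1 − 6×148 / (8×63) = 1 − 888/504 ≈ -0.762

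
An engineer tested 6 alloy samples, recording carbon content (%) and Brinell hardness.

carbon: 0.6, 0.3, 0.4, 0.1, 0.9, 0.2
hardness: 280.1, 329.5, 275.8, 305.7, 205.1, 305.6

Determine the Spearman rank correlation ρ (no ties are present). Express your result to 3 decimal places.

-0.771

Rank carbon: 5, 3, 4, 1, 6, 2
Rank hardness: 3, 6, 2, 5, 1, 4
d = rank(carbon) − rank(hardness): 2, -3, 2, -4, 5, -2; Σd² = 62
ρ = 1 − 6Σd² / [n(n²−1)] = 1 − 6×62 / (6×35) = 1 − 372/210 ≈ -0.771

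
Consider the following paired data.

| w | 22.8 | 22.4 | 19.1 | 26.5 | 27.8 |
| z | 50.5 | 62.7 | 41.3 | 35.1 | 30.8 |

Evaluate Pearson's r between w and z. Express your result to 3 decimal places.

n = 5, Σw = 118.6, Σz = 220.4, Σw² = 2861.5, Σz² = 10367.88, Σwz = 5131.1
nΣwz − ΣwΣz = 25655.5 − 26139.44 = -483.94
nΣw² − (Σw)² = 14307.5 − 14065.96 = 241.54; nΣz² − (Σz)² = 51839.4 − 48576.16 = 3263.24
r = -483.94 / √(241.54 × 3263.24) = -483.94 / 887.8080 ≈ -0.545

-0.545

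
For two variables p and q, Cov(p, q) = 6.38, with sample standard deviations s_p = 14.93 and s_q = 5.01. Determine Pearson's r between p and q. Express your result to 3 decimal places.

0.085

r = Cov(p,q) / (s_p · s_q) = 6.38 / (14.93 × 5.01)
  = 6.38 / 74.7993 ≈ 0.085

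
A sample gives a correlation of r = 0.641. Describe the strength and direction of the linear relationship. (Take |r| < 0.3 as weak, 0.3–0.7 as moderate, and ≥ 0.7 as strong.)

moderate positive

r = 0.641 > 0 so the relationship is positive.
|r| = 0.641, which falls in the moderate range.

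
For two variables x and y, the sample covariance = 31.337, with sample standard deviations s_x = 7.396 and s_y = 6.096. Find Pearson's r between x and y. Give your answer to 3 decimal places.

r = Cov(x,y) / (s_x · s_y) = 31.337 / (7.396 × 6.096)
  = 31.337 / 45.0860 ≈ 0.695

0.695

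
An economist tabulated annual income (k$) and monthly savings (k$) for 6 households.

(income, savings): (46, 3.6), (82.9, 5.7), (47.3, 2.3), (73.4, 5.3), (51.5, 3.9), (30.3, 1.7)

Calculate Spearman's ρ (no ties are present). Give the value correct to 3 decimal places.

Rank income: 2, 6, 3, 5, 4, 1
Rank savings: 3, 6, 2, 5, 4, 1
d = rank(income) − rank(savings): -1, 0, 1, 0, 0, 0; Σd² = 2
ρ = 1 − 6Σd² / [n(n²−1)] = 1 − 6×2 / (6×35) = 1 − 12/210 ≈ 0.943

0.943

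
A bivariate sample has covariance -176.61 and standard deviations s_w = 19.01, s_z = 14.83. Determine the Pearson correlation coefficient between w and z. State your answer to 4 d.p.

-0.6265

r = Cov(w,z) / (s_w · s_z) = -176.61 / (19.01 × 14.83)
  = -176.61 / 281.9183 ≈ -0.6265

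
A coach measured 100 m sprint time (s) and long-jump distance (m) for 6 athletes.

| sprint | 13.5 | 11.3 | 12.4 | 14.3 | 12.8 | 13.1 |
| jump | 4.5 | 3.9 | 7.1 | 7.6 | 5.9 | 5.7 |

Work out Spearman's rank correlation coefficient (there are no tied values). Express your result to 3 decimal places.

0.429

Rank sprint: 5, 1, 2, 6, 3, 4
Rank jump: 2, 1, 5, 6, 4, 3
d = rank(sprint) − rank(jump): 3, 0, -3, 0, -1, 1; Σd² = 20
ρ = 1 − 6Σd² / [n(n²−1)] = 1 − 6×20 / (6×35) = 1 − 120/210 ≈ 0.429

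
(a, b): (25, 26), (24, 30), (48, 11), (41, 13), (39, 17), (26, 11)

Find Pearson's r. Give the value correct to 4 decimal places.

n = 6, Σa = 203, Σb = 108, Σa² = 7383, Σb² = 2276, Σab = 3380
nΣab − ΣaΣb = 20280 − 21924 = -1644
nΣa² − (Σa)² = 44298 − 41209 = 3089; nΣb² − (Σb)² = 13656 − 11664 = 1992
r = -1644 / √(3089 × 1992) = -1644 / 2480.5822 ≈ -0.6627

-0.6627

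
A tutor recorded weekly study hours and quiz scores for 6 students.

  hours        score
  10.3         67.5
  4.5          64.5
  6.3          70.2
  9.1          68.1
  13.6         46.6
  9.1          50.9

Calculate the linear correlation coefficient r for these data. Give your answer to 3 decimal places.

-0.622

n = 6, Σx = 52.9, Σy = 367.8, Σx² = 516.61, Σy² = 23044.52, Σxy = 3144.42
nΣxy − ΣxΣy = 18866.52 − 19456.62 = -590.1
nΣx² − (Σx)² = 3099.66 − 2798.41 = 301.25; nΣy² − (Σy)² = 138267.12 − 135276.84 = 2990.28
r = -590.1 / √(301.25 × 2990.28) = -590.1 / 949.1164 ≈ -0.622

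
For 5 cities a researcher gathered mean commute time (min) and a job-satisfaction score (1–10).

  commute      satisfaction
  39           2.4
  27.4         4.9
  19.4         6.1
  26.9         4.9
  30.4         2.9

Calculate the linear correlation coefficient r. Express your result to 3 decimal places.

n = 5, Σx = 143.1, Σy = 21.2, Σx² = 4295.89, Σy² = 99.4, Σxy = 566.17
nΣxy − ΣxΣy = 2830.85 − 3033.72 = -202.87
nΣx² − (Σx)² = 21479.45 − 20477.61 = 1001.84; nΣy² − (Σy)² = 497 − 449.44 = 47.56
r = -202.87 / √(1001.84 × 47.56) = -202.87 / 218.2831 ≈ -0.929

-0.929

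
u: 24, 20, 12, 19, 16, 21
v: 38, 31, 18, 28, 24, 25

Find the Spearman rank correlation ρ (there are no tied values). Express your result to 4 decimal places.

Rank u: 6, 4, 1, 3, 2, 5
Rank v: 6, 5, 1, 4, 2, 3
d = rank(u) − rank(v): 0, -1, 0, -1, 0, 2; Σd² = 6
ρ = 1 − 6Σd² / [n(n²−1)] = 1 − 6×6 / (6×35) = 1 − 36/210 ≈ 0.8286

0.8286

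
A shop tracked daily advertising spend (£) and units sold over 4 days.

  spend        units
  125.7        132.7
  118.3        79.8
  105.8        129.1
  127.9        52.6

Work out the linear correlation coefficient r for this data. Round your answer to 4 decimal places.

n = 4, Σx = 477.7, Σy = 394.2, Σx² = 57347.43, Σy² = 43410.9, Σxy = 46507.05
nΣxy − ΣxΣy = 186028.2 − 188309.34 = -2281.14
nΣx² − (Σx)² = 229389.72 − 228197.29 = 1192.43; nΣy² − (Σy)² = 173643.6 − 155393.64 = 18249.96
r = -2281.14 / √(1192.43 × 18249.96) = -2281.14 / 4664.9544 ≈ -0.4890

-0.4890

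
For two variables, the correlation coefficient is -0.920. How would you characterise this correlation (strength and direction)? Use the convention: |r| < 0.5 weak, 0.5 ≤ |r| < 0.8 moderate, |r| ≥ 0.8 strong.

r = -0.920 < 0 so the relationship is negative.
|r| = 0.920, which falls in the strong range.

strong negative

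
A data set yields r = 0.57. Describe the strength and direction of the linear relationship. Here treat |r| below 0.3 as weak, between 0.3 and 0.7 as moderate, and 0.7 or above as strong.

moderate positive

r = 0.57 > 0 so the relationship is positive.
|r| = 0.57, which falls in the moderate range.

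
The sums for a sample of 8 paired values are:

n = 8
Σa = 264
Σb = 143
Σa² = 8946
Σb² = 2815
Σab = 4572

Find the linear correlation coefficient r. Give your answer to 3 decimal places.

-0.597

r = (nΣab − ΣaΣb) / √[(nΣa² − (Σa)²)(nΣb² − (Σb)²)]
Numerator: 8×4572 − 264×143 = -1176
Denominator: √[(71568 − 69696)(22520 − 20449)] = √[1872 × 2071] = 1968.9876
r = -1176 / 1968.9876 ≈ -0.597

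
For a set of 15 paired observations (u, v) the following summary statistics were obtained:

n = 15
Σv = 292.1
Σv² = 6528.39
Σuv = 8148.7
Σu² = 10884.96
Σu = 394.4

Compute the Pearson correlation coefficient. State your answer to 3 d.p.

0.712

r = (nΣuv − ΣuΣv) / √[(nΣu² − (Σu)²)(nΣv² − (Σv)²)]
Numerator: 15×8148.7 − 394.4×292.1 = 7026.26
Denominator: √[(163274.4 − 155551.36)(97925.85 − 85322.41)] = √[7723.04 × 12603.44] = 9865.9450
r = 7026.26 / 9865.9450 ≈ 0.712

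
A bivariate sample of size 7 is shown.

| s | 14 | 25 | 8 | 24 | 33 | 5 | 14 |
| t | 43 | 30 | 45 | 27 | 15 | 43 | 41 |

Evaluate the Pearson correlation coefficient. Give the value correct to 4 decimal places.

n = 7, Σs = 123, Σt = 244, Σs² = 2771, Σt² = 9258, Σst = 3644
nΣst − ΣsΣt = 25508 − 30012 = -4504
nΣs² − (Σs)² = 19397 − 15129 = 4268; nΣt² − (Σt)² = 64806 − 59536 = 5270
r = -4504 / √(4268 × 5270) = -4504 / 4742.6111 ≈ -0.9497

-0.9497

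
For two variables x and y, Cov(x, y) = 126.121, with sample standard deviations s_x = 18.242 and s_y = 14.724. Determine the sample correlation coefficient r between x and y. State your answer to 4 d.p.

0.4696

r = Cov(x,y) / (s_x · s_y) = 126.121 / (18.242 × 14.724)
  = 126.121 / 268.5952 ≈ 0.4696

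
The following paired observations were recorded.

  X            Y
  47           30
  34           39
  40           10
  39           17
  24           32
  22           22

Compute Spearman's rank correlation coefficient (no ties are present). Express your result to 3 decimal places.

-0.314

Rank X: 6, 3, 5, 4, 2, 1
Rank Y: 4, 6, 1, 2, 5, 3
d = rank(X) − rank(Y): 2, -3, 4, 2, -3, -2; Σd² = 46
ρ = 1 − 6Σd² / [n(n²−1)] = 1 − 6×46 / (6×35) = 1 − 276/210 ≈ -0.314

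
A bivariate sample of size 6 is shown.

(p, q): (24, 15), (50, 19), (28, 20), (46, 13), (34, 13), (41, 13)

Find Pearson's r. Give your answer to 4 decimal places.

-0.0821

n = 6, Σp = 223, Σq = 93, Σp² = 8813, Σq² = 1493, Σpq = 3443
nΣpq − ΣpΣq = 20658 − 20739 = -81
nΣp² − (Σp)² = 52878 − 49729 = 3149; nΣq² − (Σq)² = 8958 − 8649 = 309
r = -81 / √(3149 × 309) = -81 / 986.4284 ≈ -0.0821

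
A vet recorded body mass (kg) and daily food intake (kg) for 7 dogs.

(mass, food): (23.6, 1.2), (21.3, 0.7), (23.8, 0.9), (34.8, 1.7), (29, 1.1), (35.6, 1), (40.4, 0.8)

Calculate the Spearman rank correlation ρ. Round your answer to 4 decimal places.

0.1071

Rank mass: 2, 1, 3, 5, 4, 6, 7
Rank food: 6, 1, 3, 7, 5, 4, 2
d = rank(mass) − rank(food): -4, 0, 0, -2, -1, 2, 5; Σd² = 50
ρ = 1 − 6Σd² / [n(n²−1)] = 1 − 6×50 / (7×48) = 1 − 300/336 ≈ 0.1071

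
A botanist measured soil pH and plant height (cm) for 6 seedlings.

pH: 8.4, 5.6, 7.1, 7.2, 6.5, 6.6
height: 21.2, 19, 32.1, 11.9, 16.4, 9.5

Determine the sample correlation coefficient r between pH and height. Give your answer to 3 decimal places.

0.206

n = 6, Σx = 41.4, Σy = 110.1, Σx² = 289.98, Σy² = 2341.67, Σxy = 767.37
nΣxy − ΣxΣy = 4604.22 − 4558.14 = 46.08
nΣx² − (Σx)² = 1739.88 − 1713.96 = 25.92; nΣy² − (Σy)² = 14050.02 − 12122.01 = 1928.01
r = 46.08 / √(25.92 × 1928.01) = 46.08 / 223.5487 ≈ 0.206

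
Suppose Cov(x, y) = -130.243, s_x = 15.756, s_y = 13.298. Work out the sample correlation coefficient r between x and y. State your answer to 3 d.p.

-0.622

r = Cov(x,y) / (s_x · s_y) = -130.243 / (15.756 × 13.298)
  = -130.243 / 209.5233 ≈ -0.622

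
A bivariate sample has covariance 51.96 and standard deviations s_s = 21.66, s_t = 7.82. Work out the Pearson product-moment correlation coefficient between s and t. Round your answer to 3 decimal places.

r = Cov(s,t) / (s_s · s_t) = 51.96 / (21.66 × 7.82)
  = 51.96 / 169.3812 ≈ 0.307

0.307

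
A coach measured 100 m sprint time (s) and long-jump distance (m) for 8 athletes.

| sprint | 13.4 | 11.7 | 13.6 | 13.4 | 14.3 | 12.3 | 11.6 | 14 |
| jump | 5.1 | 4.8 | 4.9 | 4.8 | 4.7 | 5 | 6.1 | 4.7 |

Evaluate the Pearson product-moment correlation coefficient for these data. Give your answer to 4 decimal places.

n = 8, Σx = 104.3, Σy = 40.1, Σx² = 1367.31, Σy² = 202.49, Σxy = 520.73
nΣxy − ΣxΣy = 4165.84 − 4182.43 = -16.59
nΣx² − (Σx)² = 10938.48 − 10878.49 = 59.99; nΣy² − (Σy)² = 1619.92 − 1608.01 = 11.91
r = -16.59 / √(59.99 × 11.91) = -16.59 / 26.7298 ≈ -0.6207

-0.6207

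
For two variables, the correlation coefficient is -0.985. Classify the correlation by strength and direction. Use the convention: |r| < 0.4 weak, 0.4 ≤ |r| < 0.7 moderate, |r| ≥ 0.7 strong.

strong negative

r = -0.985 < 0 so the relationship is negative.
|r| = 0.985, which falls in the strong range.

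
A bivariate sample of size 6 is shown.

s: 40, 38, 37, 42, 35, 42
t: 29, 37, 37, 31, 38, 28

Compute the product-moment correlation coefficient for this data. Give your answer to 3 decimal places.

n = 6, Σs = 234, Σt = 200, Σs² = 9166, Σt² = 6768, Σst = 7743
nΣst − ΣsΣt = 46458 − 46800 = -342
nΣs² − (Σs)² = 54996 − 54756 = 240; nΣt² − (Σt)² = 40608 − 40000 = 608
r = -342 / √(240 × 608) = -342 / 381.9948 ≈ -0.895

-0.895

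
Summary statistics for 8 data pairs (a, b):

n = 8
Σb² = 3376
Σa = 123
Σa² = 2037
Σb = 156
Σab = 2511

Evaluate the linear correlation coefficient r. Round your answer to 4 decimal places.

0.5097

r = (nΣab − ΣaΣb) / √[(nΣa² − (Σa)²)(nΣb² − (Σb)²)]
Numerator: 8×2511 − 123×156 = 900
Denominator: √[(16296 − 15129)(27008 − 24336)] = √[1167 × 2672] = 1765.8494
r = 900 / 1765.8494 ≈ 0.5097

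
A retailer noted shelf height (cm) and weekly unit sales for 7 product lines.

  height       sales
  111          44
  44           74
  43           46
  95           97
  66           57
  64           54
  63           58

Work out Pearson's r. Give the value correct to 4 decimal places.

0.1254

n = 7, Σx = 486, Σy = 430, Σx² = 37552, Σy² = 28466, Σxy = 30205
nΣxy − ΣxΣy = 211435 − 208980 = 2455
nΣx² − (Σx)² = 262864 − 236196 = 26668; nΣy² − (Σy)² = 199262 − 184900 = 14362
r = 2455 / √(26668 × 14362) = 2455 / 19570.5344 ≈ 0.1254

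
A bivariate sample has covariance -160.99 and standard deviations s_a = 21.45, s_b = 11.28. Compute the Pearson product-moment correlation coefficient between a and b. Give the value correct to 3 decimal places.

-0.665

r = Cov(a,b) / (s_a · s_b) = -160.99 / (21.45 × 11.28)
  = -160.99 / 241.9560 ≈ -0.665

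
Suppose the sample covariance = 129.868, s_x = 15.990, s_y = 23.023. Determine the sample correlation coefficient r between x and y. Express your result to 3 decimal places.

r = Cov(x,y) / (s_x · s_y) = 129.868 / (15.990 × 23.023)
  = 129.868 / 368.1378 ≈ 0.353

0.353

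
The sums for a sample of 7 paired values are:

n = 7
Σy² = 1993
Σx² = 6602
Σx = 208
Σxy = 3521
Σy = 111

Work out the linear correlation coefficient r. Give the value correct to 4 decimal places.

r = (nΣxy − ΣxΣy) / √[(nΣx² − (Σx)²)(nΣy² − (Σy)²)]
Numerator: 7×3521 − 208×111 = 1559
Denominator: √[(46214 − 43264)(13951 − 12321)] = √[2950 × 1630] = 2192.8292
r = 1559 / 2192.8292 ≈ 0.7110

0.7110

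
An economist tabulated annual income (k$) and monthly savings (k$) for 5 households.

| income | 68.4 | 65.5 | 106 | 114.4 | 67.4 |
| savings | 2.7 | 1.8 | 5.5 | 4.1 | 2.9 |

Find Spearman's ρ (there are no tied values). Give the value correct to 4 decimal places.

0.8000

Rank income: 3, 1, 4, 5, 2
Rank savings: 2, 1, 5, 4, 3
d = rank(income) − rank(savings): 1, 0, -1, 1, -1; Σd² = 4
ρ = 1 − 6Σd² / [n(n²−1)] = 1 − 6×4 / (5×24) = 1 − 24/120 ≈ 0.8000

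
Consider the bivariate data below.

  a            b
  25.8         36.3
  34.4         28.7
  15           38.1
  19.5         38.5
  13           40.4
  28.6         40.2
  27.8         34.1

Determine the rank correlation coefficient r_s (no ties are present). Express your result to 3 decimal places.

-0.607

Rank a: 4, 7, 2, 3, 1, 6, 5
Rank b: 3, 1, 4, 5, 7, 6, 2
d = rank(a) − rank(b): 1, 6, -2, -2, -6, 0, 3; Σd² = 90
ρ = 1 − 6Σd² / [n(n²−1)] = 1 − 6×90 / (7×48) = 1 − 540/336 ≈ -0.607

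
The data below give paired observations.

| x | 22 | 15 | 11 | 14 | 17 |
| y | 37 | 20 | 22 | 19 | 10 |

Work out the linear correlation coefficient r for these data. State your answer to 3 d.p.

0.536

n = 5, Σx = 79, Σy = 108, Σx² = 1315, Σy² = 2714, Σxy = 1792
nΣxy − ΣxΣy = 8960 − 8532 = 428
nΣx² − (Σx)² = 6575 − 6241 = 334; nΣy² − (Σy)² = 13570 − 11664 = 1906
r = 428 / √(334 × 1906) = 428 / 797.8747 ≈ 0.536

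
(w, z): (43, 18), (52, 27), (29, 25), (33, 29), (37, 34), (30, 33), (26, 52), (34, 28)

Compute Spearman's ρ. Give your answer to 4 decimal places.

Rank w: 7, 8, 2, 4, 6, 3, 1, 5
Rank z: 1, 3, 2, 5, 7, 6, 8, 4
d = rank(w) − rank(z): 6, 5, 0, -1, -1, -3, -7, 1; Σd² = 122
ρ = 1 − 6Σd² / [n(n²−1)] = 1 − 6×122 / (8×63) = 1 − 732/504 ≈ -0.4524

-0.4524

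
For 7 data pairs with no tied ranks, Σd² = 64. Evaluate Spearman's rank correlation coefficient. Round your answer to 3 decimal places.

ρ = 1 − 6Σd² / [n(n²−1)] = 1 − 6×64 / (7×48)
  = 1 − 384/336 = 1 − 1.1429 ≈ -0.143

-0.143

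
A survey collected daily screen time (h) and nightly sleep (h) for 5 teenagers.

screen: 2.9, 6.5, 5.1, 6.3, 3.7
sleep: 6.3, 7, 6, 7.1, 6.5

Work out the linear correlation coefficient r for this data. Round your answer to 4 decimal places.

0.6585

n = 5, Σx = 24.5, Σy = 32.9, Σx² = 130.05, Σy² = 217.35, Σxy = 163.15
nΣxy − ΣxΣy = 815.75 − 806.05 = 9.7
nΣx² − (Σx)² = 650.25 − 600.25 = 50; nΣy² − (Σy)² = 1086.75 − 1082.41 = 4.34
r = 9.7 / √(50 × 4.34) = 9.7 / 14.7309 ≈ 0.6585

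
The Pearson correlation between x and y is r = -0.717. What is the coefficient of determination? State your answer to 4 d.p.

0.5141

r² = (-0.717)² = 0.5141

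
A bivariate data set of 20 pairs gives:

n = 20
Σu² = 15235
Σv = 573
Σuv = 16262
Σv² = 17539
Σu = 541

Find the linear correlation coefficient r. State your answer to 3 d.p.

r = (nΣuv − ΣuΣv) / √[(nΣu² − (Σu)²)(nΣv² − (Σv)²)]
Numerator: 20×16262 − 541×573 = 15247
Denominator: √[(304700 − 292681)(350780 − 328329)] = √[12019 × 22451] = 16426.7638
r = 15247 / 16426.7638 ≈ 0.928

0.928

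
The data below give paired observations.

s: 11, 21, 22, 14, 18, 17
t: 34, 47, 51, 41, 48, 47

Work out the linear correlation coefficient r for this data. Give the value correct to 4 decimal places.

0.9307

n = 6, Σs = 103, Σt = 268, Σs² = 1855, Σt² = 12160, Σst = 4720
nΣst − ΣsΣt = 28320 − 27604 = 716
nΣs² − (Σs)² = 11130 − 10609 = 521; nΣt² − (Σt)² = 72960 − 71824 = 1136
r = 716 / √(521 × 1136) = 716 / 769.3218 ≈ 0.9307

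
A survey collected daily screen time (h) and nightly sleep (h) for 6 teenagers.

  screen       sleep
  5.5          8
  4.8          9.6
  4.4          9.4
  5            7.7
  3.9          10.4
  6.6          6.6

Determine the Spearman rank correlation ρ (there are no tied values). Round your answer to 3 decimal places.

Rank screen: 5, 3, 2, 4, 1, 6
Rank sleep: 3, 5, 4, 2, 6, 1
d = rank(screen) − rank(sleep): 2, -2, -2, 2, -5, 5; Σd² = 66
ρ = 1 − 6Σd² / [n(n²−1)] = 1 − 6×66 / (6×35) = 1 − 396/210 ≈ -0.886

-0.886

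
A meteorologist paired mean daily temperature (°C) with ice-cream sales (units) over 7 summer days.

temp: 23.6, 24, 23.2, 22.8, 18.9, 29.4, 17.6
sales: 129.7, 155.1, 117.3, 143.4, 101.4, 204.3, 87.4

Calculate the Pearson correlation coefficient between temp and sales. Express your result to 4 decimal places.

0.9529

n = 7, Σx = 159.5, Σy = 938.6, Σx² = 3722.37, Σy² = 134860.16, Σxy = 22235.32
nΣxy − ΣxΣy = 155647.24 − 149706.7 = 5940.54
nΣx² − (Σx)² = 26056.59 − 25440.25 = 616.34; nΣy² − (Σy)² = 944021.12 − 880969.96 = 63051.16
r = 5940.54 / √(616.34 × 63051.16) = 5940.54 / 6233.8553 ≈ 0.9529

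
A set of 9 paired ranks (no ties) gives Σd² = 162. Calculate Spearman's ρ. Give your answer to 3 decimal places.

-0.350

ρ = 1 − 6Σd² / [n(n²−1)] = 1 − 6×162 / (9×80)
  = 1 − 972/720 = 1 − 1.3500 ≈ -0.350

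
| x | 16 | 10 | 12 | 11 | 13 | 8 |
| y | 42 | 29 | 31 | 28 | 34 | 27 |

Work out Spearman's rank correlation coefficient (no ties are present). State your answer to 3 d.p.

0.943

Rank x: 6, 2, 4, 3, 5, 1
Rank y: 6, 3, 4, 2, 5, 1
d = rank(x) − rank(y): 0, -1, 0, 1, 0, 0; Σd² = 2
ρ = 1 − 6Σd² / [n(n²−1)] = 1 − 6×2 / (6×35) = 1 − 12/210 ≈ 0.943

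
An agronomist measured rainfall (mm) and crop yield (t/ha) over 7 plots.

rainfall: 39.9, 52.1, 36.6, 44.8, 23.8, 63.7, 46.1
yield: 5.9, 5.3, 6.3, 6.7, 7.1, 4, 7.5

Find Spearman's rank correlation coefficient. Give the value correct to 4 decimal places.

-0.5357

Rank rainfall: 3, 6, 2, 4, 1, 7, 5
Rank yield: 3, 2, 4, 5, 6, 1, 7
d = rank(rainfall) − rank(yield): 0, 4, -2, -1, -5, 6, -2; Σd² = 86
ρ = 1 − 6Σd² / [n(n²−1)] = 1 − 6×86 / (7×48) = 1 − 516/336 ≈ -0.5357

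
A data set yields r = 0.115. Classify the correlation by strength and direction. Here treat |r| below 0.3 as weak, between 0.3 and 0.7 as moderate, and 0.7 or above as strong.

r = 0.115 > 0 so the relationship is positive.
|r| = 0.115, which falls in the weak range.

weak positive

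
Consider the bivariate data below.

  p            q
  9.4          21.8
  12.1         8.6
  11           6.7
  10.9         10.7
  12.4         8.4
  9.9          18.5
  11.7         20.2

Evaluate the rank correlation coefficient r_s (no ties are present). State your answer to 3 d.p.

-0.607

Rank p: 1, 6, 4, 3, 7, 2, 5
Rank q: 7, 3, 1, 4, 2, 5, 6
d = rank(p) − rank(q): -6, 3, 3, -1, 5, -3, -1; Σd² = 90
ρ = 1 − 6Σd² / [n(n²−1)] = 1 − 6×90 / (7×48) = 1 − 540/336 ≈ -0.607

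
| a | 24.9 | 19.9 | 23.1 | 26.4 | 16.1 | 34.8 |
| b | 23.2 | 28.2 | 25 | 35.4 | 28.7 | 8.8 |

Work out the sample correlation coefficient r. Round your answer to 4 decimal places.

n = 6, Σa = 145.2, Σb = 149.3, Σa² = 3716.84, Σb² = 4112.77, Σab = 3419.23
nΣab − ΣaΣb = 20515.38 − 21678.36 = -1162.98
nΣa² − (Σa)² = 22301.04 − 21083.04 = 1218; nΣb² − (Σb)² = 24676.62 − 22290.49 = 2386.13
r = -1162.98 / √(1218 × 2386.13) = -1162.98 / 1704.7892 ≈ -0.6822

-0.6822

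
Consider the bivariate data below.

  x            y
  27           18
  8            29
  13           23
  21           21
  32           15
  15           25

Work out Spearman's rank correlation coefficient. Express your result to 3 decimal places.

Rank x: 5, 1, 2, 4, 6, 3
Rank y: 2, 6, 4, 3, 1, 5
d = rank(x) − rank(y): 3, -5, -2, 1, 5, -2; Σd² = 68
ρ = 1 − 6Σd² / [n(n²−1)] = 1 − 6×68 / (6×35) = 1 − 408/210 ≈ -0.943

-0.943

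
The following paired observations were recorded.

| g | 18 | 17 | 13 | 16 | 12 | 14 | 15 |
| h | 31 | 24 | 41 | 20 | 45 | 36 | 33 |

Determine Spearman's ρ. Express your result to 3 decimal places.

Rank g: 7, 6, 2, 5, 1, 3, 4
Rank h: 3, 2, 6, 1, 7, 5, 4
d = rank(g) − rank(h): 4, 4, -4, 4, -6, -2, 0; Σd² = 104
ρ = 1 − 6Σd² / [n(n²−1)] = 1 − 6×104 / (7×48) = 1 − 624/336 ≈ -0.857

-0.857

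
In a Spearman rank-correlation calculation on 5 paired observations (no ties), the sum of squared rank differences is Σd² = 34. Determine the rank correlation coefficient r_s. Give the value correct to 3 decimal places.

-0.700

ρ = 1 − 6Σd² / [n(n²−1)] = 1 − 6×34 / (5×24)
  = 1 − 204/120 = 1 − 1.7000 ≈ -0.700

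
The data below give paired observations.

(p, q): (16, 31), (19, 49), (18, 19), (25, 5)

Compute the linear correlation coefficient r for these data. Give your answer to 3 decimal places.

n = 4, Σp = 78, Σq = 104, Σp² = 1566, Σq² = 3748, Σpq = 1894
nΣpq − ΣpΣq = 7576 − 8112 = -536
nΣp² − (Σp)² = 6264 − 6084 = 180; nΣq² − (Σq)² = 14992 − 10816 = 4176
r = -536 / √(180 × 4176) = -536 / 866.9948 ≈ -0.618

-0.618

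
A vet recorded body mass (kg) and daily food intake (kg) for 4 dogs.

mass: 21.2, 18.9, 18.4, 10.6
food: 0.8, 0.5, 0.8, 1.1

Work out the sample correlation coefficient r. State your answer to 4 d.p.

n = 4, Σx = 69.1, Σy = 3.2, Σx² = 1257.57, Σy² = 2.74, Σxy = 52.79
nΣxy − ΣxΣy = 211.16 − 221.12 = -9.96
nΣx² − (Σx)² = 5030.28 − 4774.81 = 255.47; nΣy² − (Σy)² = 10.96 − 10.24 = 0.72
r = -9.96 / √(255.47 × 0.72) = -9.96 / 13.5624 ≈ -0.7344

-0.7344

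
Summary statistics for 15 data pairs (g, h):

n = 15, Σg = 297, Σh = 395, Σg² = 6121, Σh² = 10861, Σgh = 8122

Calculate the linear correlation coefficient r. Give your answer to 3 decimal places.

0.906

r = (nΣgh − ΣgΣh) / √[(nΣg² − (Σg)²)(nΣh² − (Σh)²)]
Numerator: 15×8122 − 297×395 = 4515
Denominator: √[(91815 − 88209)(162915 − 156025)] = √[3606 × 6890] = 4984.5100
r = 4515 / 4984.5100 ≈ 0.906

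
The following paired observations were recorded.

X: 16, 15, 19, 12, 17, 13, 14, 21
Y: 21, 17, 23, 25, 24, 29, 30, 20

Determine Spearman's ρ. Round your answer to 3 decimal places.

-0.595

Rank X: 5, 4, 7, 1, 6, 2, 3, 8
Rank Y: 3, 1, 4, 6, 5, 7, 8, 2
d = rank(X) − rank(Y): 2, 3, 3, -5, 1, -5, -5, 6; Σd² = 134
ρ = 1 − 6Σd² / [n(n²−1)] = 1 − 6×134 / (8×63) = 1 − 804/504 ≈ -0.595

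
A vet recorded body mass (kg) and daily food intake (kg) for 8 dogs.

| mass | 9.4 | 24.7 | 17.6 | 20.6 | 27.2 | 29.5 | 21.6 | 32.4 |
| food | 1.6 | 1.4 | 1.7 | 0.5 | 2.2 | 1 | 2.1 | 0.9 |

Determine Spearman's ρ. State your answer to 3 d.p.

-0.214

Rank mass: 1, 5, 2, 3, 6, 7, 4, 8
Rank food: 5, 4, 6, 1, 8, 3, 7, 2
d = rank(mass) − rank(food): -4, 1, -4, 2, -2, 4, -3, 6; Σd² = 102
ρ = 1 − 6Σd² / [n(n²−1)] = 1 − 6×102 / (8×63) = 1 − 612/504 ≈ -0.214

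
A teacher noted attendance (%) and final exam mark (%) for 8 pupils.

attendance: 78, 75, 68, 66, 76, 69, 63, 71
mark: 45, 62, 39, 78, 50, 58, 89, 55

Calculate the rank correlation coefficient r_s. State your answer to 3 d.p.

-0.571

Rank attendance: 8, 6, 3, 2, 7, 4, 1, 5
Rank mark: 2, 6, 1, 7, 3, 5, 8, 4
d = rank(attendance) − rank(mark): 6, 0, 2, -5, 4, -1, -7, 1; Σd² = 132
ρ = 1 − 6Σd² / [n(n²−1)] = 1 − 6×132 / (8×63) = 1 − 792/504 ≈ -0.571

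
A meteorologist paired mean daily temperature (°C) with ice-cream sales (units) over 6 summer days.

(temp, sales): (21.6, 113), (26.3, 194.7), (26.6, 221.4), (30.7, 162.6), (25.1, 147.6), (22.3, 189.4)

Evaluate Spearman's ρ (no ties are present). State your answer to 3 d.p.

0.543

Rank temp: 1, 4, 5, 6, 3, 2
Rank sales: 1, 5, 6, 3, 2, 4
d = rank(temp) − rank(sales): 0, -1, -1, 3, 1, -2; Σd² = 16
ρ = 1 − 6Σd² / [n(n²−1)] = 1 − 6×16 / (6×35) = 1 − 96/210 ≈ 0.543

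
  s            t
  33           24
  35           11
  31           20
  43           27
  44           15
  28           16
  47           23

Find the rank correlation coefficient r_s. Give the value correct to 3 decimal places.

Rank s: 3, 4, 2, 5, 6, 1, 7
Rank t: 6, 1, 4, 7, 2, 3, 5
d = rank(s) − rank(t): -3, 3, -2, -2, 4, -2, 2; Σd² = 50
ρ = 1 − 6Σd² / [n(n²−1)] = 1 − 6×50 / (7×48) = 1 − 300/336 ≈ 0.107

0.107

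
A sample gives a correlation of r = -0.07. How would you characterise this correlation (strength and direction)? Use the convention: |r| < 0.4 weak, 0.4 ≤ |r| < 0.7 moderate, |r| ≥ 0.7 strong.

r = -0.07 < 0 so the relationship is negative.
|r| = 0.07, which falls in the weak range.

weak negative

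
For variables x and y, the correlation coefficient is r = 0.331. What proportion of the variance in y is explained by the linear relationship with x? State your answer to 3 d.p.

0.110

r² = (0.331)² = 0.110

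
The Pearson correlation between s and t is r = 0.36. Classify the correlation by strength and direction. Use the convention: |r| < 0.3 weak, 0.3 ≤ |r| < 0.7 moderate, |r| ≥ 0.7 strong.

moderate positive

r = 0.36 > 0 so the relationship is positive.
|r| = 0.36, which falls in the moderate range.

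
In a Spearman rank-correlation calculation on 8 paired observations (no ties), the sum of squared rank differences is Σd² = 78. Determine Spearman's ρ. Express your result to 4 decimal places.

ρ = 1 − 6Σd² / [n(n²−1)] = 1 − 6×78 / (8×63)
  = 1 − 468/504 = 1 − 0.92857 ≈ 0.0714

0.0714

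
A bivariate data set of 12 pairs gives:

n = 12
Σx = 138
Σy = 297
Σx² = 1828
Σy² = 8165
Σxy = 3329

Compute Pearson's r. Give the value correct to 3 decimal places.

r = (nΣxy − ΣxΣy) / √[(nΣx² − (Σx)²)(nΣy² − (Σy)²)]
Numerator: 12×3329 − 138×297 = -1038
Denominator: √[(21936 − 19044)(97980 − 88209)] = √[2892 × 9771] = 5315.8002
r = -1038 / 5315.8002 ≈ -0.195

-0.195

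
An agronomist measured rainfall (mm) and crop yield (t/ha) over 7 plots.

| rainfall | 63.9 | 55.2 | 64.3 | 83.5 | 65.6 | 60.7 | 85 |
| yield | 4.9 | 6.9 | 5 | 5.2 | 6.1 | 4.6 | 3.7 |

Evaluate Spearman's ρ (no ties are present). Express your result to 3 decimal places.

-0.321

Rank rainfall: 3, 1, 4, 6, 5, 2, 7
Rank yield: 3, 7, 4, 5, 6, 2, 1
d = rank(rainfall) − rank(yield): 0, -6, 0, 1, -1, 0, 6; Σd² = 74
ρ = 1 − 6Σd² / [n(n²−1)] = 1 − 6×74 / (7×48) = 1 − 444/336 ≈ -0.321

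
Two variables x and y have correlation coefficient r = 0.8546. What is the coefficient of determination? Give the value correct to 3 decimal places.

r² = (0.8546)² = 0.730

0.730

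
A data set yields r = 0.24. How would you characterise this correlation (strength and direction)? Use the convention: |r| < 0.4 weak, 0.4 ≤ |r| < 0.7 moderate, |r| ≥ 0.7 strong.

weak positive

r = 0.24 > 0 so the relationship is positive.
|r| = 0.24, which falls in the weak range.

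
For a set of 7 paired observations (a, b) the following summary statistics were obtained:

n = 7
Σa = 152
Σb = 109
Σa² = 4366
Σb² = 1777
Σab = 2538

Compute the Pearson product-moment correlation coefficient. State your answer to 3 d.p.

r = (nΣab − ΣaΣb) / √[(nΣa² − (Σa)²)(nΣb² − (Σb)²)]
Numerator: 7×2538 − 152×109 = 1198
Denominator: √[(30562 − 23104)(12439 − 11881)] = √[7458 × 558] = 2039.9912
r = 1198 / 2039.9912 ≈ 0.587

0.587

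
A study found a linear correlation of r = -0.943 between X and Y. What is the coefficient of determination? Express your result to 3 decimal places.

0.889

r² = (-0.943)² = 0.889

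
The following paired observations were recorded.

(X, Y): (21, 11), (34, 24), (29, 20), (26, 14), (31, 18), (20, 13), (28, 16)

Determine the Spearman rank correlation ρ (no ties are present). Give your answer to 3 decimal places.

0.929

Rank X: 2, 7, 5, 3, 6, 1, 4
Rank Y: 1, 7, 6, 3, 5, 2, 4
d = rank(X) − rank(Y): 1, 0, -1, 0, 1, -1, 0; Σd² = 4
ρ = 1 − 6Σd² / [n(n²−1)] = 1 − 6×4 / (7×48) = 1 − 24/336 ≈ 0.929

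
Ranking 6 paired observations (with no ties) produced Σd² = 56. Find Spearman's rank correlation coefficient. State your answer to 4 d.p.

-0.6000

ρ = 1 − 6Σd² / [n(n²−1)] = 1 − 6×56 / (6×35)
  = 1 − 336/210 = 1 − 1.60000 ≈ -0.6000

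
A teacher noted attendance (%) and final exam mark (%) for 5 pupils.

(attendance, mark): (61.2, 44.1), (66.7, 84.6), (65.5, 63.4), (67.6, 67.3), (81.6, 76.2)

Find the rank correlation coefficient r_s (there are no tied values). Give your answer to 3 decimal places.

Rank attendance: 1, 3, 2, 4, 5
Rank mark: 1, 5, 2, 3, 4
d = rank(attendance) − rank(mark): 0, -2, 0, 1, 1; Σd² = 6
ρ = 1 − 6Σd² / [n(n²−1)] = 1 − 6×6 / (5×24) = 1 − 36/120 ≈ 0.700

0.700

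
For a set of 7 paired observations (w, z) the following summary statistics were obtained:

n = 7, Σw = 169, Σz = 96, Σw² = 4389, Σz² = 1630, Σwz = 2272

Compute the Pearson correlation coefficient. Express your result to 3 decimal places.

-0.147

r = (nΣwz − ΣwΣz) / √[(nΣw² − (Σw)²)(nΣz² − (Σz)²)]
Numerator: 7×2272 − 169×96 = -320
Denominator: √[(30723 − 28561)(11410 − 9216)] = √[2162 × 2194] = 2177.9412
r = -320 / 2177.9412 ≈ -0.147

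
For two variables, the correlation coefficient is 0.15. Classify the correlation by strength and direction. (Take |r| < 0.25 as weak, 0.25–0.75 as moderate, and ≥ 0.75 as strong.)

r = 0.15 > 0 so the relationship is positive.
|r| = 0.15, which falls in the weak range.

weak positive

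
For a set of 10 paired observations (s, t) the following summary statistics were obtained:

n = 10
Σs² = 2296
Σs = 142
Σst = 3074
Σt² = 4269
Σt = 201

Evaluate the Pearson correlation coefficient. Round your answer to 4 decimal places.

r = (nΣst − ΣsΣt) / √[(nΣs² − (Σs)²)(nΣt² − (Σt)²)]
Numerator: 10×3074 − 142×201 = 2198
Denominator: √[(22960 − 20164)(42690 − 40401)] = √[2796 × 2289] = 2529.8308
r = 2198 / 2529.8308 ≈ 0.8688

0.8688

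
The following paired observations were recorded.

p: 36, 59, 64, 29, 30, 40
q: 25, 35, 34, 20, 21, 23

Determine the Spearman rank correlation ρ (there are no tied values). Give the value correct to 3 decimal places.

0.886

Rank p: 3, 5, 6, 1, 2, 4
Rank q: 4, 6, 5, 1, 2, 3
d = rank(p) − rank(q): -1, -1, 1, 0, 0, 1; Σd² = 4
ρ = 1 − 6Σd² / [n(n²−1)] = 1 − 6×4 / (6×35) = 1 − 24/210 ≈ 0.886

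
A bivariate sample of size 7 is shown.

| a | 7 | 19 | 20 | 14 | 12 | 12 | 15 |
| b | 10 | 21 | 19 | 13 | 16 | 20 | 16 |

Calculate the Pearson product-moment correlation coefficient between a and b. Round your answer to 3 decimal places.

0.726

n = 7, Σa = 99, Σb = 115, Σa² = 1519, Σb² = 1983, Σab = 1703
nΣab − ΣaΣb = 11921 − 11385 = 536
nΣa² − (Σa)² = 10633 − 9801 = 832; nΣb² − (Σb)² = 13881 − 13225 = 656
r = 536 / √(832 × 656) = 536 / 738.7774 ≈ 0.726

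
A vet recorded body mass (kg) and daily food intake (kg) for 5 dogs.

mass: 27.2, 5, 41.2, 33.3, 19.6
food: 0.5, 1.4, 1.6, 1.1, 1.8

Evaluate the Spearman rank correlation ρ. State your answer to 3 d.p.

Rank mass: 3, 1, 5, 4, 2
Rank food: 1, 3, 4, 2, 5
d = rank(mass) − rank(food): 2, -2, 1, 2, -3; Σd² = 22
ρ = 1 − 6Σd² / [n(n²−1)] = 1 − 6×22 / (5×24) = 1 − 132/120 ≈ -0.100

-0.100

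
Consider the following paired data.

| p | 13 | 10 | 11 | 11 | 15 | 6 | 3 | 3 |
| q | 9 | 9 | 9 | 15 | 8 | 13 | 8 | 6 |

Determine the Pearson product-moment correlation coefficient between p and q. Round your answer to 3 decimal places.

n = 8, Σp = 72, Σq = 77, Σp² = 790, Σq² = 801, Σpq = 711
nΣpq − ΣpΣq = 5688 − 5544 = 144
nΣp² − (Σp)² = 6320 − 5184 = 1136; nΣq² − (Σq)² = 6408 − 5929 = 479
r = 144 / √(1136 × 479) = 144 / 737.6612 ≈ 0.195

0.195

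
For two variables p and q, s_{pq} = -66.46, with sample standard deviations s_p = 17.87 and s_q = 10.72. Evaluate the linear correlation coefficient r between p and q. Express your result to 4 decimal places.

r = Cov(p,q) / (s_p · s_q) = -66.46 / (17.87 × 10.72)
  = -66.46 / 191.5664 ≈ -0.3469

-0.3469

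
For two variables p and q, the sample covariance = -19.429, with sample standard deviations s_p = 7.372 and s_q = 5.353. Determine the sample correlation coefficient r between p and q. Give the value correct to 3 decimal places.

r = Cov(p,q) / (s_p · s_q) = -19.429 / (7.372 × 5.353)
  = -19.429 / 39.4623 ≈ -0.492

-0.492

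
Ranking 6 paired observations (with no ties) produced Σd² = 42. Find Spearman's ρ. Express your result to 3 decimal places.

ρ = 1 − 6Σd² / [n(n²−1)] = 1 − 6×42 / (6×35)
  = 1 − 252/210 = 1 − 1.2000 ≈ -0.200

-0.200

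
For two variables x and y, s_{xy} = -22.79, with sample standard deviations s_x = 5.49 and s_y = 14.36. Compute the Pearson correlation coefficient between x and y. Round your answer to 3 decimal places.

-0.289

r = Cov(x,y) / (s_x · s_y) = -22.79 / (5.49 × 14.36)
  = -22.79 / 78.8364 ≈ -0.289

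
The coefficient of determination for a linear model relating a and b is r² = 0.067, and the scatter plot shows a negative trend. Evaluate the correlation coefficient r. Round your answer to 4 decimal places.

|r| = √0.067 = 0.2588
The association is negative, so r = −0.2588.

-0.2588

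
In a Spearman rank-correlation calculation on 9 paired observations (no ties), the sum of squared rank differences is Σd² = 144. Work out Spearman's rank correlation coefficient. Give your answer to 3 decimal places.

ρ = 1 − 6Σd² / [n(n²−1)] = 1 − 6×144 / (9×80)
  = 1 − 864/720 = 1 − 1.2000 ≈ -0.200

-0.200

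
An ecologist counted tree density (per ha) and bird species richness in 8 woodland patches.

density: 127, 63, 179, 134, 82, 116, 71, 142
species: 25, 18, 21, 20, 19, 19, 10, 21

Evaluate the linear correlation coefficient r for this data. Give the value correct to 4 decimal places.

0.6094

n = 8, Σx = 914, Σy = 153, Σx² = 115480, Σy² = 3053, Σxy = 18202
nΣxy − ΣxΣy = 145616 − 139842 = 5774
nΣx² − (Σx)² = 923840 − 835396 = 88444; nΣy² − (Σy)² = 24424 − 23409 = 1015
r = 5774 / √(88444 × 1015) = 5774 / 9474.7380 ≈ 0.6094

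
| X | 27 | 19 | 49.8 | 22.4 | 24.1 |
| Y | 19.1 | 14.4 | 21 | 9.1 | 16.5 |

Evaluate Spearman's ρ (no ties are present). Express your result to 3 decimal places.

Rank X: 4, 1, 5, 2, 3
Rank Y: 4, 2, 5, 1, 3
d = rank(X) − rank(Y): 0, -1, 0, 1, 0; Σd² = 2
ρ = 1 − 6Σd² / [n(n²−1)] = 1 − 6×2 / (5×24) = 1 − 12/120 ≈ 0.900

0.900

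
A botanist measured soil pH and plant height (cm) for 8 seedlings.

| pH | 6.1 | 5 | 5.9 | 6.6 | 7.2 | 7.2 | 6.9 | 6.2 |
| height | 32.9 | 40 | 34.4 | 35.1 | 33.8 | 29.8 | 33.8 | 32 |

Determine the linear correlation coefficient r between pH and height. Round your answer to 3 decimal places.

-0.734

n = 8, Σx = 51.1, Σy = 271.8, Σx² = 330.31, Σy² = 9294.7, Σxy = 1724.85
nΣxy − ΣxΣy = 13798.8 − 13888.98 = -90.18
nΣx² − (Σx)² = 2642.48 − 2611.21 = 31.27; nΣy² − (Σy)² = 74357.6 − 73875.24 = 482.36
r = -90.18 / √(31.27 × 482.36) = -90.18 / 122.8145 ≈ -0.734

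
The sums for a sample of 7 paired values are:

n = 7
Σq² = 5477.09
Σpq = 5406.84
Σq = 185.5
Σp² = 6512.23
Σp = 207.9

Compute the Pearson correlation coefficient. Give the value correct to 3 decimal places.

-0.235

r = (nΣpq − ΣpΣq) / √[(nΣp² − (Σp)²)(nΣq² − (Σq)²)]
Numerator: 7×5406.84 − 207.9×185.5 = -717.57
Denominator: √[(45585.61 − 43222.41)(38339.63 − 34410.25)] = √[2363.2 × 3929.38] = 3047.2792
r = -717.57 / 3047.2792 ≈ -0.235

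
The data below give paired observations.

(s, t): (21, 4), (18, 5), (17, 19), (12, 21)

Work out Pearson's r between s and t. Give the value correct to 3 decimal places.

n = 4, Σs = 68, Σt = 49, Σs² = 1198, Σt² = 843, Σst = 749
nΣst − ΣsΣt = 2996 − 3332 = -336
nΣs² − (Σs)² = 4792 − 4624 = 168; nΣt² − (Σt)² = 3372 − 2401 = 971
r = -336 / √(168 × 971) = -336 / 403.8911 ≈ -0.832

-0.832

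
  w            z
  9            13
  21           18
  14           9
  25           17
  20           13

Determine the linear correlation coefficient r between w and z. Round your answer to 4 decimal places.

n = 5, Σw = 89, Σz = 70, Σw² = 1743, Σz² = 1032, Σwz = 1306
nΣwz − ΣwΣz = 6530 − 6230 = 300
nΣw² − (Σw)² = 8715 − 7921 = 794; nΣz² − (Σz)² = 5160 − 4900 = 260
r = 300 / √(794 × 260) = 300 / 454.3567 ≈ 0.6603

0.6603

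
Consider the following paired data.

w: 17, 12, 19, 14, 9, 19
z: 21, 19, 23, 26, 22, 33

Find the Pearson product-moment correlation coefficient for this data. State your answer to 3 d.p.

0.506

n = 6, Σw = 90, Σz = 144, Σw² = 1432, Σz² = 3580, Σwz = 2211
nΣwz − ΣwΣz = 13266 − 12960 = 306
nΣw² − (Σw)² = 8592 − 8100 = 492; nΣz² − (Σz)² = 21480 − 20736 = 744
r = 306 / √(492 × 744) = 306 / 605.0190 ≈ 0.506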